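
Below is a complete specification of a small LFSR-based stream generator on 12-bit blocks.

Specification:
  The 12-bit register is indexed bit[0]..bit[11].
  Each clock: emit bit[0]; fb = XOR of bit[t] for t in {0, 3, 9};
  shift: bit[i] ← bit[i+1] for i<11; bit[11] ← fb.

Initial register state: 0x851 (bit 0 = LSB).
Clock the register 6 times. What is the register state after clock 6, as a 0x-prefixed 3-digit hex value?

0x9E1

reg_0 = 0x851
clock 1: out=1, reg = 0xC28
clock 2: out=0, reg = 0xE14
clock 3: out=0, reg = 0xF0A
clock 4: out=0, reg = 0x785
clock 5: out=1, reg = 0x3C2
clock 6: out=0, reg = 0x9E1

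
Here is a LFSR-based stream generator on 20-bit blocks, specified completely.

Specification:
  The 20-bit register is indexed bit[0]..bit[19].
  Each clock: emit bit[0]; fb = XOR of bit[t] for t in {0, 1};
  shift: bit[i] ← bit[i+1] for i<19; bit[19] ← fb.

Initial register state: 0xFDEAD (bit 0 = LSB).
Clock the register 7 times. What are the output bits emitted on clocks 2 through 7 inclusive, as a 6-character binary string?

011010

reg_0 = 0xFDEAD
clock 1: out=1, reg = 0xFEF56
clock 2: out=0, reg = 0xFF7AB
clock 3: out=1, reg = 0x7FBD5
clock 4: out=1, reg = 0xBFDEA
clock 5: out=0, reg = 0xDFEF5
clock 6: out=1, reg = 0xEFF7A
clock 7: out=0, reg = 0xF7FBD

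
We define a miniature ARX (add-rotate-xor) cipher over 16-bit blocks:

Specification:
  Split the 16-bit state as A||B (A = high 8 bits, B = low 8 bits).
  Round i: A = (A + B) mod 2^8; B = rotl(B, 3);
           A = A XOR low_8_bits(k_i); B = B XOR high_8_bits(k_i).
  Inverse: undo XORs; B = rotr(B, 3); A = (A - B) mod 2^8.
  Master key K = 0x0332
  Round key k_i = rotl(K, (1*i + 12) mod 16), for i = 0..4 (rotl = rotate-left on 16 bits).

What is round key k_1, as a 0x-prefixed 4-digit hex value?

0x4066

K = 0x0332
k_0 = rotl(K, (1*0+12) mod 16) = rotl(K, 12) = 0x2033
k_1 = rotl(K, (1*1+12) mod 16) = rotl(K, 13) = 0x4066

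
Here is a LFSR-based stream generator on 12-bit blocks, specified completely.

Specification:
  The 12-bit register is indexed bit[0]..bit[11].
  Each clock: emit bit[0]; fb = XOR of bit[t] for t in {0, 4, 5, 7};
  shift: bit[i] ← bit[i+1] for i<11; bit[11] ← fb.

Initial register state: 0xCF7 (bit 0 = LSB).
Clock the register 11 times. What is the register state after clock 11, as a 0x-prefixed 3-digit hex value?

reg_0 = 0xCF7
clock 1: out=1, reg = 0x67B
clock 2: out=1, reg = 0xB3D
clock 3: out=1, reg = 0xD9E
clock 4: out=0, reg = 0x6CF
clock 5: out=1, reg = 0x367
clock 6: out=1, reg = 0x1B3
clock 7: out=1, reg = 0x0D9
clock 8: out=1, reg = 0x86C
clock 9: out=0, reg = 0xC36
clock 10: out=0, reg = 0x61B
clock 11: out=1, reg = 0x30D

0x30D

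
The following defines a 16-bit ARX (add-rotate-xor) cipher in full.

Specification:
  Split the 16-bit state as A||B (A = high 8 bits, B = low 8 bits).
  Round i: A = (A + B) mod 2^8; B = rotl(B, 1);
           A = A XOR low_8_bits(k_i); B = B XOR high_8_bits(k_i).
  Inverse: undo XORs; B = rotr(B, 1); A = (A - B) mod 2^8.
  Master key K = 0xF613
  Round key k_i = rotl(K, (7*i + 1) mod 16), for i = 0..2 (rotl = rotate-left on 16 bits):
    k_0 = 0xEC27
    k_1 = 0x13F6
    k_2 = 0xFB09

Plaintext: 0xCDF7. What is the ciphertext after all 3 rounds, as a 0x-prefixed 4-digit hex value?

0x2CD1

s_0 = plaintext = 0xCDF7
s_1 = Round(s_0, k_0) = 0xE303
s_2 = Round(s_1, k_1) = 0x1015
s_3 = Round(s_2, k_2) = 0x2CD1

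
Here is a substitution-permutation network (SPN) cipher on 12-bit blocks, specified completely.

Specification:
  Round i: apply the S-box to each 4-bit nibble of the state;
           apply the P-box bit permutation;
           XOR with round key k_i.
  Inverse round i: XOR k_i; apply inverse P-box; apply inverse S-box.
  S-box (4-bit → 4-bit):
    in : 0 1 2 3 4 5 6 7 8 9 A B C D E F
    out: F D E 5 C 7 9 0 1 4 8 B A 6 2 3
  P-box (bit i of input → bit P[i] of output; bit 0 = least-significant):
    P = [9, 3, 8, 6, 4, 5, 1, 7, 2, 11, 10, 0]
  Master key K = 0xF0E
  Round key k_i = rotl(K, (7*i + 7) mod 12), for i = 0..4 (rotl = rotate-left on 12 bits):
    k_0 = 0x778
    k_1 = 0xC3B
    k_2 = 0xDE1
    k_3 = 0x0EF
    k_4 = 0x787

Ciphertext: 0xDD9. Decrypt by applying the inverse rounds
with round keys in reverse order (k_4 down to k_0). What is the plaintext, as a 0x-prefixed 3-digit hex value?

0x033

s_0 = ciphertext = 0xDD9
s_1 = InvRound(s_0, k_4) = 0xF3B
s_2 = InvRound(s_1, k_3) = 0x561
s_3 = InvRound(s_2, k_2) = 0xEA7
s_4 = InvRound(s_3, k_1) = 0x86F
s_5 = InvRound(s_4, k_0) = 0x033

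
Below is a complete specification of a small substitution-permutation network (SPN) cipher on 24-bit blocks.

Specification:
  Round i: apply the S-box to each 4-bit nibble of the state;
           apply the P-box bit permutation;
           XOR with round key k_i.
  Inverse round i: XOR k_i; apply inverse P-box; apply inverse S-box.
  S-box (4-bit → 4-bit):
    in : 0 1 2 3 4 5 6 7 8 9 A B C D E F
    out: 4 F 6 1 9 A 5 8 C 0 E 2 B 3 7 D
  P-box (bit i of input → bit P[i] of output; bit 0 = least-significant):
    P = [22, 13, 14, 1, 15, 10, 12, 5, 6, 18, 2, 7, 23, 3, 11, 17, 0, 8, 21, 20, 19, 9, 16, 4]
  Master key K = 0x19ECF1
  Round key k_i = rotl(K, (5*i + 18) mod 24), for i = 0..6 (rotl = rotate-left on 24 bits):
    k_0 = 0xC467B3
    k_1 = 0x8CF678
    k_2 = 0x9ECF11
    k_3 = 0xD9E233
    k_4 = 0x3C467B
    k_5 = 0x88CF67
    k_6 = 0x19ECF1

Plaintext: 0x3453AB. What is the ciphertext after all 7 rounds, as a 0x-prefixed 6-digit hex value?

s_0 = plaintext = 0x3453AB
s_1 = Round(s_0, k_0) = 0xDE53DA
s_2 = Round(s_1, k_1) = 0xA61133
s_3 = Round(s_2, k_2) = 0x7945CC
s_4 = Round(s_3, k_3) = 0x1F4681
s_5 = Round(s_4, k_4) = 0xC7340C
s_6 = Round(s_5, k_5) = 0x50FDB5
s_7 = Round(s_6, k_6) = 0xBFC2A3

0xBFC2A3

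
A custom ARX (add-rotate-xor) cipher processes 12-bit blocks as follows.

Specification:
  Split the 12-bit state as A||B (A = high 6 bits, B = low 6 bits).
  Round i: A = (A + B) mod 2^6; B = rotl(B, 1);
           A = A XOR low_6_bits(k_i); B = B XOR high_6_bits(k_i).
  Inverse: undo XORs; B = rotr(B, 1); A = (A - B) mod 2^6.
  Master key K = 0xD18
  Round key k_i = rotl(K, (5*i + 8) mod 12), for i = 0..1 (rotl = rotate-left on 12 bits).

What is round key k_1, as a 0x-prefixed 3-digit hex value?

K = 0xD18
k_0 = rotl(K, (5*0+8) mod 12) = rotl(K, 8) = 0x8D1
k_1 = rotl(K, (5*1+8) mod 12) = rotl(K, 1) = 0xA31

0xA31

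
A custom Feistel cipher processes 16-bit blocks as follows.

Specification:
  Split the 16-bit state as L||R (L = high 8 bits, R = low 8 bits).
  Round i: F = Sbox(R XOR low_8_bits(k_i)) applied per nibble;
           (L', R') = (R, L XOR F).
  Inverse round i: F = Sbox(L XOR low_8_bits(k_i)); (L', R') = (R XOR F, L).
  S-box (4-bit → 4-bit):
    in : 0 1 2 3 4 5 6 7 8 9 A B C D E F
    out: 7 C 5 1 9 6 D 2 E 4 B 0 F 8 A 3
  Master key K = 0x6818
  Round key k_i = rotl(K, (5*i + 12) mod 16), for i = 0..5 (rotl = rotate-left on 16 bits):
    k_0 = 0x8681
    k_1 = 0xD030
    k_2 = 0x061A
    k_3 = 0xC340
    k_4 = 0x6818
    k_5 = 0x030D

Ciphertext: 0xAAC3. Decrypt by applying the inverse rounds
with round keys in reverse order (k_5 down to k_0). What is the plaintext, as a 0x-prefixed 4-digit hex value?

0x41BE

s_0 = ciphertext = 0xAAC3
s_1 = InvRound(s_0, k_5) = 0x71AA
s_2 = InvRound(s_1, k_4) = 0x7E71
s_3 = InvRound(s_2, k_3) = 0x6B7E
s_4 = InvRound(s_3, k_2) = 0x526B
s_5 = InvRound(s_4, k_1) = 0xBE52
s_6 = InvRound(s_5, k_0) = 0x41BE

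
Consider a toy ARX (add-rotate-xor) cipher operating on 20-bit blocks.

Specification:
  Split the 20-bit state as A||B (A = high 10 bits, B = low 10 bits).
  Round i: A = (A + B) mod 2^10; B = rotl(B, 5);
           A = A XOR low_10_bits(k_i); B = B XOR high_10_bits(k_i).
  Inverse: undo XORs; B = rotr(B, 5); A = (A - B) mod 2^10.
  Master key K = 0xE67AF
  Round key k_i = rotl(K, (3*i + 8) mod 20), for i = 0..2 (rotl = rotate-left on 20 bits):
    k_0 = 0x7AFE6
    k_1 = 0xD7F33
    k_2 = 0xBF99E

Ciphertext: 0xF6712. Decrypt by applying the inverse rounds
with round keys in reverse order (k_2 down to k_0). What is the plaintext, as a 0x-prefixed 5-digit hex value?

0xB53BF

s_0 = ciphertext = 0xF6712
s_1 = InvRound(s_0, k_2) = 0x2E18F
s_2 = InvRound(s_1, k_1) = 0x5D616
s_3 = InvRound(s_2, k_0) = 0xB53BF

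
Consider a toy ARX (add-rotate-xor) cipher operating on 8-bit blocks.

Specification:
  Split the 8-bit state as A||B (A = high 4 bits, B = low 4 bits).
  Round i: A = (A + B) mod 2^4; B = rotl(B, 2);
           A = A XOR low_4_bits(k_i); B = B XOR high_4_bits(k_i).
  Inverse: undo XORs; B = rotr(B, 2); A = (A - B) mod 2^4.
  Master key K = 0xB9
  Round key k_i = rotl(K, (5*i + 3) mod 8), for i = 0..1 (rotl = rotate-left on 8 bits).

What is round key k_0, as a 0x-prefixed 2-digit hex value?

K = 0xB9
k_0 = rotl(K, (5*0+3) mod 8) = rotl(K, 3) = 0xCD

0xCD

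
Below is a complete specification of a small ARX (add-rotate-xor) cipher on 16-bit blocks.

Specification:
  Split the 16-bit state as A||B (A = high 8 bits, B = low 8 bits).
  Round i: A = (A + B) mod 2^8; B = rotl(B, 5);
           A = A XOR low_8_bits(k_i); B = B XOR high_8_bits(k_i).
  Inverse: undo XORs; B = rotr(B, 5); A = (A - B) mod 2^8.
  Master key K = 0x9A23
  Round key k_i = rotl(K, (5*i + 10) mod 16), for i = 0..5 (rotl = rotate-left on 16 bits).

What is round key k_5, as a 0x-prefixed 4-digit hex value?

0xD11C

K = 0x9A23
k_0 = rotl(K, (5*0+10) mod 16) = rotl(K, 10) = 0x8E68
k_1 = rotl(K, (5*1+10) mod 16) = rotl(K, 15) = 0xCD11
k_2 = rotl(K, (5*2+10) mod 16) = rotl(K, 4) = 0xA239
k_3 = rotl(K, (5*3+10) mod 16) = rotl(K, 9) = 0x4734
k_4 = rotl(K, (5*4+10) mod 16) = rotl(K, 14) = 0xE688
k_5 = rotl(K, (5*5+10) mod 16) = rotl(K, 3) = 0xD11C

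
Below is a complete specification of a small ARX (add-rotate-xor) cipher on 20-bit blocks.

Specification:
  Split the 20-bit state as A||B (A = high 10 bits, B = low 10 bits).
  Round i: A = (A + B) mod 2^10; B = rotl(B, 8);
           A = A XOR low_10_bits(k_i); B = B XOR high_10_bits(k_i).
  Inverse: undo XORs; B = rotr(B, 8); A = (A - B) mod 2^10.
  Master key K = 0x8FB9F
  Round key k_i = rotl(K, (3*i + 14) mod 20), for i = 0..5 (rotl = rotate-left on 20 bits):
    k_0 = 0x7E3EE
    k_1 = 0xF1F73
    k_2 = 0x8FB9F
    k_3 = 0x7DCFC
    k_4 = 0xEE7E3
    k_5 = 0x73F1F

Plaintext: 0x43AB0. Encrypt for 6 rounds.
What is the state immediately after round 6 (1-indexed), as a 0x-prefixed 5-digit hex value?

s_0 = plaintext = 0x43AB0
s_1 = Round(s_0, k_0) = 0x14154
s_2 = Round(s_1, k_1) = 0xB5F92
s_3 = Round(s_2, k_2) = 0x7D8DA
s_4 = Round(s_3, k_3) = 0x8B3C1
s_5 = Round(s_4, k_4) = 0x83A49
s_6 = Round(s_5, k_5) = 0xD205D

0xD205D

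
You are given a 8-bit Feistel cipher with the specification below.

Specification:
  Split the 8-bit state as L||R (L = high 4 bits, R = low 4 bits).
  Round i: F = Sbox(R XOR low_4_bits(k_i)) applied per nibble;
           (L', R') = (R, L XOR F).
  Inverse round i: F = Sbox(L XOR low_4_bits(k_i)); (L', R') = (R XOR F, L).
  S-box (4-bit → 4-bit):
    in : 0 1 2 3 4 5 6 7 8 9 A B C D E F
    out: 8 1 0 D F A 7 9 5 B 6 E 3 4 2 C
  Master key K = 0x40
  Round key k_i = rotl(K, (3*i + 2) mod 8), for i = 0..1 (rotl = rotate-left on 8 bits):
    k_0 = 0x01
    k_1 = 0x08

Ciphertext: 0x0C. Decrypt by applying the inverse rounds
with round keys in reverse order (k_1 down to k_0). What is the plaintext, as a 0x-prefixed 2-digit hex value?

s_0 = ciphertext = 0x0C
s_1 = InvRound(s_0, k_1) = 0x90
s_2 = InvRound(s_1, k_0) = 0x59

0x59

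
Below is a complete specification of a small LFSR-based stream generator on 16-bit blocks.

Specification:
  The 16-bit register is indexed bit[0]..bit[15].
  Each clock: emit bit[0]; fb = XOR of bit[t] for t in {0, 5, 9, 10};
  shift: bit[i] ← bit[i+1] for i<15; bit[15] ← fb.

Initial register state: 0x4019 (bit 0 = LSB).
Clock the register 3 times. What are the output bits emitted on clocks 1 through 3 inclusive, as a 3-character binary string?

100

reg_0 = 0x4019
clock 1: out=1, reg = 0xA00C
clock 2: out=0, reg = 0x5006
clock 3: out=0, reg = 0x2803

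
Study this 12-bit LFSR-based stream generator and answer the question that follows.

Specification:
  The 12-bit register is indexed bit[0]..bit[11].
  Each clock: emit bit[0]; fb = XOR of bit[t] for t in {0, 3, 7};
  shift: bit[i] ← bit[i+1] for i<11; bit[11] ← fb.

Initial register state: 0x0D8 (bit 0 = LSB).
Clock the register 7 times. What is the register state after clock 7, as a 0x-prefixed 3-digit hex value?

reg_0 = 0x0D8
clock 1: out=0, reg = 0x06C
clock 2: out=0, reg = 0x836
clock 3: out=0, reg = 0x41B
clock 4: out=1, reg = 0x20D
clock 5: out=1, reg = 0x106
clock 6: out=0, reg = 0x083
clock 7: out=1, reg = 0x041

0x041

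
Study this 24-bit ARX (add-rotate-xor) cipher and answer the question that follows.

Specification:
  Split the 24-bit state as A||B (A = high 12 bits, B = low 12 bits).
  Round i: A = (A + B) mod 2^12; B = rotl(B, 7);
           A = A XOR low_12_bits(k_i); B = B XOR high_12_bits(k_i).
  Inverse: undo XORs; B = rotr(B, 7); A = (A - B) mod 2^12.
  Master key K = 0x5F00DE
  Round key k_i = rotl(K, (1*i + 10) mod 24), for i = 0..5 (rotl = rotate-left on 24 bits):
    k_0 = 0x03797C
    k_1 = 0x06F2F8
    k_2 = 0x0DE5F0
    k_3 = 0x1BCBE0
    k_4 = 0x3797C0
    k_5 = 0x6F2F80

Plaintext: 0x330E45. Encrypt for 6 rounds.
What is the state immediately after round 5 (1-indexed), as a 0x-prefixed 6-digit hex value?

0x1E6C53

s_0 = plaintext = 0x330E45
s_1 = Round(s_0, k_0) = 0x8092C5
s_2 = Round(s_1, k_1) = 0x8362F9
s_3 = Round(s_2, k_2) = 0xEDFC49
s_4 = Round(s_3, k_3) = 0x0C855E
s_5 = Round(s_4, k_4) = 0x1E6C53
s_6 = Round(s_5, k_5) = 0x1B9F10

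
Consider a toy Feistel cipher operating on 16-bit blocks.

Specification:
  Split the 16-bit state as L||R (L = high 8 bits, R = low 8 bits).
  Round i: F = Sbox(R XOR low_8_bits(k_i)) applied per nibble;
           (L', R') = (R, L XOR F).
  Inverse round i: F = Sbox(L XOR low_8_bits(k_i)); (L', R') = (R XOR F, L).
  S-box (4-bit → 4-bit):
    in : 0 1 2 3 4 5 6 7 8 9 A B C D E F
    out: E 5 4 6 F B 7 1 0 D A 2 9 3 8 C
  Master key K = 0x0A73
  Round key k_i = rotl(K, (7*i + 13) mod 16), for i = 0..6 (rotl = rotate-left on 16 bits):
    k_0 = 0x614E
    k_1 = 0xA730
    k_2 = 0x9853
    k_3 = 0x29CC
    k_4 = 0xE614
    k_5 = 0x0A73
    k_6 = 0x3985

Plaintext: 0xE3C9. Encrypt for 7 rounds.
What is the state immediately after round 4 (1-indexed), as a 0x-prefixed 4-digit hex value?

s_0 = plaintext = 0xE3C9
s_1 = Round(s_0, k_0) = 0xC9E2
s_2 = Round(s_1, k_1) = 0xE2FD
s_3 = Round(s_2, k_2) = 0xFD4A
s_4 = Round(s_3, k_3) = 0x4AFA
s_5 = Round(s_4, k_4) = 0xFAC2
s_6 = Round(s_5, k_5) = 0xC2DF
s_7 = Round(s_6, k_6) = 0xDF78

0x4AFA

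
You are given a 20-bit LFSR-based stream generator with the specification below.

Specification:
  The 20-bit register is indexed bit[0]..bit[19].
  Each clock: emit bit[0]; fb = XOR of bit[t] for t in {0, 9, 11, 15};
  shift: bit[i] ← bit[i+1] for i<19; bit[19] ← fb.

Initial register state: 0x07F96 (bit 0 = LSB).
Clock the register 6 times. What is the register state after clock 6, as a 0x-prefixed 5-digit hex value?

0x981FE

reg_0 = 0x07F96
clock 1: out=0, reg = 0x03FCB
clock 2: out=1, reg = 0x81FE5
clock 3: out=1, reg = 0xC0FF2
clock 4: out=0, reg = 0x607F9
clock 5: out=1, reg = 0x303FC
clock 6: out=0, reg = 0x981FE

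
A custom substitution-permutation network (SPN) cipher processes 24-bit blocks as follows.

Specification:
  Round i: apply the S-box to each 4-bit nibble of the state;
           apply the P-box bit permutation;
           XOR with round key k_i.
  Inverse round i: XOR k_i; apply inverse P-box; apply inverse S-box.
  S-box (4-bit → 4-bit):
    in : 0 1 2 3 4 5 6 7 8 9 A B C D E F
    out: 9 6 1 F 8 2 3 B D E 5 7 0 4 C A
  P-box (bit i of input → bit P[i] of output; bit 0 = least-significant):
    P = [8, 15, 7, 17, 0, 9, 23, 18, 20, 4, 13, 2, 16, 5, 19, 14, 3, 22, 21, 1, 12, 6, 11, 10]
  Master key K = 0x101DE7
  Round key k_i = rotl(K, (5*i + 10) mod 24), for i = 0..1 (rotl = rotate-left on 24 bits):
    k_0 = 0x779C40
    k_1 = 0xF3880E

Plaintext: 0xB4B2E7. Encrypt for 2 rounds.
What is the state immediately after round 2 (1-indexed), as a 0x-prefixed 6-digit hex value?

0xD2C515

s_0 = plaintext = 0xB4B2E7
s_1 = Round(s_0, k_0) = 0xE80522
s_2 = Round(s_1, k_1) = 0xD2C515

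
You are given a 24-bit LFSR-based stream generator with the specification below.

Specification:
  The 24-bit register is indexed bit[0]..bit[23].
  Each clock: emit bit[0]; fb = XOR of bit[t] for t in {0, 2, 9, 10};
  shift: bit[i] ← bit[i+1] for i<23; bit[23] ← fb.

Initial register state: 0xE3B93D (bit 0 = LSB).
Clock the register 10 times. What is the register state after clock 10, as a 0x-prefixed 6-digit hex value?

reg_0 = 0xE3B93D
clock 1: out=1, reg = 0x71DC9E
clock 2: out=0, reg = 0x38EE4F
clock 3: out=1, reg = 0x1C7727
clock 4: out=1, reg = 0x0E3B93
clock 5: out=1, reg = 0x071DC9
clock 6: out=1, reg = 0x038EE4
clock 7: out=0, reg = 0x81C772
clock 8: out=0, reg = 0x40E3B9
clock 9: out=1, reg = 0x2071DC
clock 10: out=0, reg = 0x9038EE

0x9038EE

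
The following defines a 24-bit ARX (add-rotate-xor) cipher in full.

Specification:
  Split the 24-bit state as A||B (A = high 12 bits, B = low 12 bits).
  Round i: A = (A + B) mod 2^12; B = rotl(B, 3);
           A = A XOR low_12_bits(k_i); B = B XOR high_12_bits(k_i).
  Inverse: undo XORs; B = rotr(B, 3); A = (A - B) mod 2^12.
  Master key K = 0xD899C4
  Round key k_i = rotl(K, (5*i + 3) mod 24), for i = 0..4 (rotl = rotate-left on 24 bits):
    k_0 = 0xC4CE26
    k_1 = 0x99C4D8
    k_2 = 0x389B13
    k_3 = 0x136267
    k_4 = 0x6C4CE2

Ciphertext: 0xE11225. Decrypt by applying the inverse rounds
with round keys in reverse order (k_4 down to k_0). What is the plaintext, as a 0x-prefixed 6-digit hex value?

0xC1714C

s_0 = ciphertext = 0xE11225
s_1 = InvRound(s_0, k_4) = 0x05729C
s_2 = InvRound(s_1, k_3) = 0xDBB475
s_3 = InvRound(s_2, k_2) = 0xDA98FF
s_4 = InvRound(s_3, k_1) = 0x34562C
s_5 = InvRound(s_4, k_0) = 0xC1714C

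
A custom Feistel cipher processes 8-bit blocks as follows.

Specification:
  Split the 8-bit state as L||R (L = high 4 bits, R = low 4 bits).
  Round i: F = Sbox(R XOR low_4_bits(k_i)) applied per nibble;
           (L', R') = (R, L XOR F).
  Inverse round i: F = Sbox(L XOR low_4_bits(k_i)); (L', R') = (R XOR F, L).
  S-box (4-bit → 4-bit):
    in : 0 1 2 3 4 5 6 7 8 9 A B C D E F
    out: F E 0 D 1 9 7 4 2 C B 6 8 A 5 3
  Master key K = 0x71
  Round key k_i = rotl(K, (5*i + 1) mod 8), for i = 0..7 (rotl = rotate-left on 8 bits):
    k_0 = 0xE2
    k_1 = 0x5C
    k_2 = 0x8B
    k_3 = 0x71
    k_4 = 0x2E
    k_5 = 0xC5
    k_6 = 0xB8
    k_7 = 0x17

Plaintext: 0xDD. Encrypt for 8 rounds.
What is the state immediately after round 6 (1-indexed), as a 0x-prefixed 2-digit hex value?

0x7F

s_0 = plaintext = 0xDD
s_1 = Round(s_0, k_0) = 0xDE
s_2 = Round(s_1, k_1) = 0xED
s_3 = Round(s_2, k_2) = 0xD9
s_4 = Round(s_3, k_3) = 0x9F
s_5 = Round(s_4, k_4) = 0xF7
s_6 = Round(s_5, k_5) = 0x7F
s_7 = Round(s_6, k_6) = 0xF3
s_8 = Round(s_7, k_7) = 0x3E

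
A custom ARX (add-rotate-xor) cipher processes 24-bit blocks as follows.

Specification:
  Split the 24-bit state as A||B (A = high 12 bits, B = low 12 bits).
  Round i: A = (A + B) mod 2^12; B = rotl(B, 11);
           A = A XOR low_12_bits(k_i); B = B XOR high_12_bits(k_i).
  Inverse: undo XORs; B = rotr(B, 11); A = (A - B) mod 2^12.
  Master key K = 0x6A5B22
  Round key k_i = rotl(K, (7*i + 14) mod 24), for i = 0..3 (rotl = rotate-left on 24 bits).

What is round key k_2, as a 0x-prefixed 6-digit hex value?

K = 0x6A5B22
k_0 = rotl(K, (7*0+14) mod 24) = rotl(K, 14) = 0xC89A96
k_1 = rotl(K, (7*1+14) mod 24) = rotl(K, 21) = 0x4D4B64
k_2 = rotl(K, (7*2+14) mod 24) = rotl(K, 4) = 0xA5B226

0xA5B226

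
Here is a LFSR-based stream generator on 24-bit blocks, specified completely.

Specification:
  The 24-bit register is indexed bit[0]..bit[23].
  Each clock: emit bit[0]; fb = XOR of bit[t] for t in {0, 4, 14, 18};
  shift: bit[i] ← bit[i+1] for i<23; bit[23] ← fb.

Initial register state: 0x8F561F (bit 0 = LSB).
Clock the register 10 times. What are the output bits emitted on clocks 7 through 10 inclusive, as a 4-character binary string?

reg_0 = 0x8F561F
clock 1: out=1, reg = 0x47AB0F
clock 2: out=1, reg = 0x23D587
clock 3: out=1, reg = 0x11EAC3
clock 4: out=1, reg = 0x08F561
clock 5: out=1, reg = 0x047AB0
clock 6: out=0, reg = 0x823D58
clock 7: out=0, reg = 0xC11EAC
clock 8: out=0, reg = 0x608F56
clock 9: out=0, reg = 0xB047AB
clock 10: out=1, reg = 0x5823D5

0001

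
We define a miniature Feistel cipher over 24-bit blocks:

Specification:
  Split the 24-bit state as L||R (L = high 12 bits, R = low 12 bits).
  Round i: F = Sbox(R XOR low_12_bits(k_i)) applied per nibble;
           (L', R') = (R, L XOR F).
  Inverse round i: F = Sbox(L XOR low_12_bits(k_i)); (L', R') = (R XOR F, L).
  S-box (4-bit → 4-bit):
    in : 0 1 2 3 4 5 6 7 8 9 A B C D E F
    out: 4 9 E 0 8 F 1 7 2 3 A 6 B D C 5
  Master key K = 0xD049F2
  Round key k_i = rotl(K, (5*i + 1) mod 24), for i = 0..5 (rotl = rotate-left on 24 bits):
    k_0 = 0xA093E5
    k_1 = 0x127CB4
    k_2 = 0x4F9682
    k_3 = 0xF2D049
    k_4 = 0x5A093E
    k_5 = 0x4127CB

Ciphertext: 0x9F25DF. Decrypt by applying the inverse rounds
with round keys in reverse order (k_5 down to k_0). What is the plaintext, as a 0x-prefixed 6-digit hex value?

0xD201BA

s_0 = ciphertext = 0x9F25DF
s_1 = InvRound(s_0, k_5) = 0x9DC9F2
s_2 = InvRound(s_1, k_4) = 0xD3C9DC
s_3 = InvRound(s_2, k_3) = 0x4A3D3C
s_4 = InvRound(s_3, k_2) = 0x3D54A3
s_5 = InvRound(s_4, k_1) = 0x1BA3D5
s_6 = InvRound(s_5, k_0) = 0xD201BA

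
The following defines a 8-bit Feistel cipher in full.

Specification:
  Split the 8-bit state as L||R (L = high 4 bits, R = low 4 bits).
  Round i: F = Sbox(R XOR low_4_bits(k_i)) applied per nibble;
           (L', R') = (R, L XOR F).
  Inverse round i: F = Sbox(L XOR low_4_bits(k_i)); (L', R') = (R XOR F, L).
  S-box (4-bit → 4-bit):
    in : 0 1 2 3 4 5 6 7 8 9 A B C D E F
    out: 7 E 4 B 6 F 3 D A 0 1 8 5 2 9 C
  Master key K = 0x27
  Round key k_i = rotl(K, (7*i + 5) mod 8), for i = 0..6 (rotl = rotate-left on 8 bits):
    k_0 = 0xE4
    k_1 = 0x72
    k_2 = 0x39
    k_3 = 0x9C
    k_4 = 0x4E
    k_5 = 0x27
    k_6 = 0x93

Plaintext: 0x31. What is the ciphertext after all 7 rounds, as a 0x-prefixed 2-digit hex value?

s_0 = plaintext = 0x31
s_1 = Round(s_0, k_0) = 0x1C
s_2 = Round(s_1, k_1) = 0xC8
s_3 = Round(s_2, k_2) = 0x82
s_4 = Round(s_3, k_3) = 0x21
s_5 = Round(s_4, k_4) = 0x1E
s_6 = Round(s_5, k_5) = 0xE1
s_7 = Round(s_6, k_6) = 0x1A

0x1A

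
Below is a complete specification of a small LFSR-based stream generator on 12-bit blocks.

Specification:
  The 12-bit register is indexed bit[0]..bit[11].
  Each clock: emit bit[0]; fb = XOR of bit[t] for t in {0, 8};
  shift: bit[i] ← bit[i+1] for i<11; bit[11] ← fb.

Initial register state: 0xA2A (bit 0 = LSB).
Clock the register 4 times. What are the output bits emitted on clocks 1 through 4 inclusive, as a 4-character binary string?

0101

reg_0 = 0xA2A
clock 1: out=0, reg = 0x515
clock 2: out=1, reg = 0x28A
clock 3: out=0, reg = 0x145
clock 4: out=1, reg = 0x0A2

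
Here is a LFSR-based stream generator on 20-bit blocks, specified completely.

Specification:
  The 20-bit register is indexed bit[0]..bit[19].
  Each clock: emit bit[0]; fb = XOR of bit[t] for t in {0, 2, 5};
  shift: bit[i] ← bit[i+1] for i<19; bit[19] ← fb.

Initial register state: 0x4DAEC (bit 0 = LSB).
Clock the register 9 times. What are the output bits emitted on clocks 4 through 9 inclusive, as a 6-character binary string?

101110

reg_0 = 0x4DAEC
clock 1: out=0, reg = 0x26D76
clock 2: out=0, reg = 0x136BB
clock 3: out=1, reg = 0x09B5D
clock 4: out=1, reg = 0x04DAE
clock 5: out=0, reg = 0x026D7
clock 6: out=1, reg = 0x0136B
clock 7: out=1, reg = 0x009B5
clock 8: out=1, reg = 0x804DA
clock 9: out=0, reg = 0x4026D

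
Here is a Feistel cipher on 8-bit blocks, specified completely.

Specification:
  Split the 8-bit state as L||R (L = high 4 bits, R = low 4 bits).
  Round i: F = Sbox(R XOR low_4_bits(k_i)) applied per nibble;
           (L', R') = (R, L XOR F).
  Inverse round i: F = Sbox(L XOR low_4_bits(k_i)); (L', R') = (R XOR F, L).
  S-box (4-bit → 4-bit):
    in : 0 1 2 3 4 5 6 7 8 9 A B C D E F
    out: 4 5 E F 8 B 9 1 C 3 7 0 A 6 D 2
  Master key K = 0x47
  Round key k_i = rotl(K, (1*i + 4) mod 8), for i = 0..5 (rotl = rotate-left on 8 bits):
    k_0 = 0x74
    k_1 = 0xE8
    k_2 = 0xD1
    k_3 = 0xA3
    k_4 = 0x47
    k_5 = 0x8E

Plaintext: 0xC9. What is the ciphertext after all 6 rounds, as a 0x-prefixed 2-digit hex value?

0xB8

s_0 = plaintext = 0xC9
s_1 = Round(s_0, k_0) = 0x9A
s_2 = Round(s_1, k_1) = 0xA7
s_3 = Round(s_2, k_2) = 0x73
s_4 = Round(s_3, k_3) = 0x33
s_5 = Round(s_4, k_4) = 0x3B
s_6 = Round(s_5, k_5) = 0xB8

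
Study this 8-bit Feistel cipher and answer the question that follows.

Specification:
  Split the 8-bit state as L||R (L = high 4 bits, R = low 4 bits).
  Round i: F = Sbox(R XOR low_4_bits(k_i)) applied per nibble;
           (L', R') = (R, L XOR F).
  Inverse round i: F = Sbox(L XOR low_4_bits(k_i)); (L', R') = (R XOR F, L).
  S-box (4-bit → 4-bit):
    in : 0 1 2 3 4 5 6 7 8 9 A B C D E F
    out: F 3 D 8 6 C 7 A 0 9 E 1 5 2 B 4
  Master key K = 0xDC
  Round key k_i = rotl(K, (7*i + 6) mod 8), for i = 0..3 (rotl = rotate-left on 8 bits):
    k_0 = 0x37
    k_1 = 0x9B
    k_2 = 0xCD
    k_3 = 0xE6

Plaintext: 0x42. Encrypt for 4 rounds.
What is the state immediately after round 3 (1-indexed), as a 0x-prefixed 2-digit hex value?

s_0 = plaintext = 0x42
s_1 = Round(s_0, k_0) = 0x28
s_2 = Round(s_1, k_1) = 0x8A
s_3 = Round(s_2, k_2) = 0xA2
s_4 = Round(s_3, k_3) = 0x2C

0xA2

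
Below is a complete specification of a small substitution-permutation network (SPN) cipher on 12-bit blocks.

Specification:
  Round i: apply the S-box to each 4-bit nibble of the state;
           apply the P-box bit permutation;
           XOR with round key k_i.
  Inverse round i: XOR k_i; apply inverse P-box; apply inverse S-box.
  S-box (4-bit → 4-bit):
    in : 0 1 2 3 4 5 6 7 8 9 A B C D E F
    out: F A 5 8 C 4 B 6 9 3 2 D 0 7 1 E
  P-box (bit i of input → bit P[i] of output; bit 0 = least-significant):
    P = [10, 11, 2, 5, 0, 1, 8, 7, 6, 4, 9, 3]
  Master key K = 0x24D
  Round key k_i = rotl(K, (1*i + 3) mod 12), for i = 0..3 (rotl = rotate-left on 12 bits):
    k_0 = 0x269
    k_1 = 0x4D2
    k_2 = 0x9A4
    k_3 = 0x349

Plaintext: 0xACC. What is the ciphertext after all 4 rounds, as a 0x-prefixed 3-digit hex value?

0x57D

s_0 = plaintext = 0xACC
s_1 = Round(s_0, k_0) = 0x279
s_2 = Round(s_1, k_1) = 0xB90
s_3 = Round(s_2, k_2) = 0x7CB
s_4 = Round(s_3, k_3) = 0x57D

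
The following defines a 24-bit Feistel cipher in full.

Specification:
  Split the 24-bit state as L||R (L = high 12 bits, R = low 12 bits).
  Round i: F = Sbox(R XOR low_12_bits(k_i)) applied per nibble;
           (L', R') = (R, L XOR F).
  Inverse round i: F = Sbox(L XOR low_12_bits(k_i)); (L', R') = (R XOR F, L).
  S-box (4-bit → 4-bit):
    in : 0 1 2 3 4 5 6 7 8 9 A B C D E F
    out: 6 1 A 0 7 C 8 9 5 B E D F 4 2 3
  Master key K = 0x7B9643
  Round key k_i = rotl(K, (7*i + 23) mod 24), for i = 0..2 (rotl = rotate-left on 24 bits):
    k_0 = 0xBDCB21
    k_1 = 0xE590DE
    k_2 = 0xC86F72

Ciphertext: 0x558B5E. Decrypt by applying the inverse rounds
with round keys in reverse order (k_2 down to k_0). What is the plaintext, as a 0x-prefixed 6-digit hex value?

s_0 = ciphertext = 0x558B5E
s_1 = InvRound(s_0, k_2) = 0x5F0558
s_2 = InvRound(s_1, k_1) = 0x9FA5F0
s_3 = InvRound(s_2, k_0) = 0xFBD9FA

0xFBD9FA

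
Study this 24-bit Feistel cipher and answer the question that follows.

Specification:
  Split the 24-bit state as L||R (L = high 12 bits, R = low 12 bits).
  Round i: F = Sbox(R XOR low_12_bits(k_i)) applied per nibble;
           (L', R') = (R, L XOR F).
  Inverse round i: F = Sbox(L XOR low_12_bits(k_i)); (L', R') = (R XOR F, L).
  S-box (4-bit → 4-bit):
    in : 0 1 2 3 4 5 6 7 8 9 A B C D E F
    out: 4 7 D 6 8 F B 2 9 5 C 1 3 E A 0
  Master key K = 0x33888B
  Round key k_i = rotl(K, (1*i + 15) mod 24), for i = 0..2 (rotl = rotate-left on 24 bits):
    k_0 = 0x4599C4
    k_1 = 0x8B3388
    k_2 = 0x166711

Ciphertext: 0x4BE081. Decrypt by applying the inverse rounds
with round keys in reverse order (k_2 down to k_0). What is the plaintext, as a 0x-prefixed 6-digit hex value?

s_0 = ciphertext = 0x4BE081
s_1 = InvRound(s_0, k_2) = 0x6414BE
s_2 = InvRound(s_1, k_1) = 0xB8B641
s_3 = InvRound(s_2, k_0) = 0xBC1B8B

0xBC1B8B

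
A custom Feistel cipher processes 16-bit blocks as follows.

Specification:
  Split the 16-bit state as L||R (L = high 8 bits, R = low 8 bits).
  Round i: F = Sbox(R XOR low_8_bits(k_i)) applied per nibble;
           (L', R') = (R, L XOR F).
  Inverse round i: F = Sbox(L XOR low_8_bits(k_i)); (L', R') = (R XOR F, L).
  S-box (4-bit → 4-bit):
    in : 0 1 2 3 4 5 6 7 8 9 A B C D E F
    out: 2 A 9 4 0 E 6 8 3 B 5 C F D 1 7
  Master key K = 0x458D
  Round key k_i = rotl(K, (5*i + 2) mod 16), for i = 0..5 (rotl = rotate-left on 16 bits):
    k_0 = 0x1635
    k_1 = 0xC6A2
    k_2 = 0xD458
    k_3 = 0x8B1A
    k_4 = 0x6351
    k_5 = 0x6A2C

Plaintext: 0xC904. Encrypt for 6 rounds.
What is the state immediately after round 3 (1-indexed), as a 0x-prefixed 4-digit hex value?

0x9E75

s_0 = plaintext = 0xC904
s_1 = Round(s_0, k_0) = 0x0483
s_2 = Round(s_1, k_1) = 0x839E
s_3 = Round(s_2, k_2) = 0x9E75
s_4 = Round(s_3, k_3) = 0x75F9
s_5 = Round(s_4, k_4) = 0xF926
s_6 = Round(s_5, k_5) = 0x26DC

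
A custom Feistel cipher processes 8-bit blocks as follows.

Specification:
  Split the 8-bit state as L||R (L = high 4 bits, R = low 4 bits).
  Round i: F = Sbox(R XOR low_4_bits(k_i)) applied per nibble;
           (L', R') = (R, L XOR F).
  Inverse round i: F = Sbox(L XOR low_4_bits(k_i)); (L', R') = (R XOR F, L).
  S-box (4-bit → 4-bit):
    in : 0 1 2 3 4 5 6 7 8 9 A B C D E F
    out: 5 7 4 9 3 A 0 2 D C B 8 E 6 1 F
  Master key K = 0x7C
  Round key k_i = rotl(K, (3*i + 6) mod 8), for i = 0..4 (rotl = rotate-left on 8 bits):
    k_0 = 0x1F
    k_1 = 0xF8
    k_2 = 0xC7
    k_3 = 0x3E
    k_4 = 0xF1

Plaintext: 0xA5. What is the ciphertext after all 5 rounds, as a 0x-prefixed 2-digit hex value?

0x8C

s_0 = plaintext = 0xA5
s_1 = Round(s_0, k_0) = 0x51
s_2 = Round(s_1, k_1) = 0x19
s_3 = Round(s_2, k_2) = 0x90
s_4 = Round(s_3, k_3) = 0x08
s_5 = Round(s_4, k_4) = 0x8C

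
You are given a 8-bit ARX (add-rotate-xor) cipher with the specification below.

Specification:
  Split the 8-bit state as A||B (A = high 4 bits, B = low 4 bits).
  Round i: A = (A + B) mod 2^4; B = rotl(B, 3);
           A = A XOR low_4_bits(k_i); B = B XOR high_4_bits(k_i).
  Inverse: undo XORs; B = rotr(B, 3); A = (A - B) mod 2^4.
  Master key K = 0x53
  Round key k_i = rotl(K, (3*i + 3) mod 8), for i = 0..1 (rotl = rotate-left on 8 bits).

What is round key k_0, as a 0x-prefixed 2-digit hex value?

0x9A

K = 0x53
k_0 = rotl(K, (3*0+3) mod 8) = rotl(K, 3) = 0x9A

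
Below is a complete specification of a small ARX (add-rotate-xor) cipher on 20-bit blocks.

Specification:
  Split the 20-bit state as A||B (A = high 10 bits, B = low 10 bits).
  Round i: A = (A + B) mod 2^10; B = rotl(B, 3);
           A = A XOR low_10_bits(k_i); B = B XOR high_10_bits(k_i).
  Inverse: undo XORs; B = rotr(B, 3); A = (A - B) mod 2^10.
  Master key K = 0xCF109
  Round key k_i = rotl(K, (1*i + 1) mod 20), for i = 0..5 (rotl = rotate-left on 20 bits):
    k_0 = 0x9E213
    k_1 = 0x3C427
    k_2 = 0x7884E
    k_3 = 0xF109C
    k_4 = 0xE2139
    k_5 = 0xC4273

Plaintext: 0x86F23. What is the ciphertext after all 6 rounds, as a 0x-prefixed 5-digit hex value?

s_0 = plaintext = 0x86F23
s_1 = Round(s_0, k_0) = 0xCB766
s_2 = Round(s_1, k_1) = 0xAD3C7
s_3 = Round(s_2, k_2) = 0x8D7DD
s_4 = Round(s_3, k_3) = 0xA392B
s_5 = Round(s_4, k_4) = 0xA02D2
s_6 = Round(s_5, k_5) = 0xC8585

0xC8585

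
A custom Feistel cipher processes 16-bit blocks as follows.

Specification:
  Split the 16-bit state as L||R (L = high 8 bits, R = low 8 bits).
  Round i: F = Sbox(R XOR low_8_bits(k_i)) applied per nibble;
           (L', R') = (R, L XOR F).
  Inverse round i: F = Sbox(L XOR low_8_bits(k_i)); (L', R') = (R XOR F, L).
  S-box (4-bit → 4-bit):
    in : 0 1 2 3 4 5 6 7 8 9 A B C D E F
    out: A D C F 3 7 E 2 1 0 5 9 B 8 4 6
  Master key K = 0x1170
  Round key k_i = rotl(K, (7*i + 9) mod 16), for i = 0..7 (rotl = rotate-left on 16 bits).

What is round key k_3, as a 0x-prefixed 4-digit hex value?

K = 0x1170
k_0 = rotl(K, (7*0+9) mod 16) = rotl(K, 9) = 0xE022
k_1 = rotl(K, (7*1+9) mod 16) = rotl(K, 0) = 0x1170
k_2 = rotl(K, (7*2+9) mod 16) = rotl(K, 7) = 0xB808
k_3 = rotl(K, (7*3+9) mod 16) = rotl(K, 14) = 0x045C

0x045C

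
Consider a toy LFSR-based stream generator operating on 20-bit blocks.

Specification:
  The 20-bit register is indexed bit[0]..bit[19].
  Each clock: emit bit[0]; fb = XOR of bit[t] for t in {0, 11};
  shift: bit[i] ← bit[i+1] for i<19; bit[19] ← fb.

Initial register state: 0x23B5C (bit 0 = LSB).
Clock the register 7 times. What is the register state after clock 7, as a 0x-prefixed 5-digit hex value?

0x36476

reg_0 = 0x23B5C
clock 1: out=0, reg = 0x91DAE
clock 2: out=0, reg = 0xC8ED7
clock 3: out=1, reg = 0x6476B
clock 4: out=1, reg = 0xB23B5
clock 5: out=1, reg = 0xD91DA
clock 6: out=0, reg = 0x6C8ED
clock 7: out=1, reg = 0x36476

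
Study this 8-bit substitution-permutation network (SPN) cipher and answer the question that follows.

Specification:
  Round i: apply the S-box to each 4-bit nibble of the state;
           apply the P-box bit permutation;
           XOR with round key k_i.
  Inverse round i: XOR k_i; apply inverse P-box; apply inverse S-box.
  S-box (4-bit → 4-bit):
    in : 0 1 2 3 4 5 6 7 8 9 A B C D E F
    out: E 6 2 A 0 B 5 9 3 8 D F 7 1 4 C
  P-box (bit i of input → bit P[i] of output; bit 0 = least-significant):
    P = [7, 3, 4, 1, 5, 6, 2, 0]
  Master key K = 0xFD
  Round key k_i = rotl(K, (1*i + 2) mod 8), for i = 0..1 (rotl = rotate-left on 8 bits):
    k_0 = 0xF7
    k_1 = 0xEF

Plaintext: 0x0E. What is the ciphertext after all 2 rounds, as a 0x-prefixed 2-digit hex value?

0xC2

s_0 = plaintext = 0x0E
s_1 = Round(s_0, k_0) = 0xA2
s_2 = Round(s_1, k_1) = 0xC2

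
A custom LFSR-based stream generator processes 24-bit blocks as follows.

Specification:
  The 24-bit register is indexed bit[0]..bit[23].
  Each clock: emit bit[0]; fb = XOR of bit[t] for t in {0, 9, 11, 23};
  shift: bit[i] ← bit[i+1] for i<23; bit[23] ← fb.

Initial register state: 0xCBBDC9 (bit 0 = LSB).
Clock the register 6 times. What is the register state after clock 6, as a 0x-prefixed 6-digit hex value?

0x7F2EF7

reg_0 = 0xCBBDC9
clock 1: out=1, reg = 0xE5DEE4
clock 2: out=0, reg = 0xF2EF72
clock 3: out=0, reg = 0xF977B9
clock 4: out=1, reg = 0xFCBBDC
clock 5: out=0, reg = 0xFE5DEE
clock 6: out=0, reg = 0x7F2EF7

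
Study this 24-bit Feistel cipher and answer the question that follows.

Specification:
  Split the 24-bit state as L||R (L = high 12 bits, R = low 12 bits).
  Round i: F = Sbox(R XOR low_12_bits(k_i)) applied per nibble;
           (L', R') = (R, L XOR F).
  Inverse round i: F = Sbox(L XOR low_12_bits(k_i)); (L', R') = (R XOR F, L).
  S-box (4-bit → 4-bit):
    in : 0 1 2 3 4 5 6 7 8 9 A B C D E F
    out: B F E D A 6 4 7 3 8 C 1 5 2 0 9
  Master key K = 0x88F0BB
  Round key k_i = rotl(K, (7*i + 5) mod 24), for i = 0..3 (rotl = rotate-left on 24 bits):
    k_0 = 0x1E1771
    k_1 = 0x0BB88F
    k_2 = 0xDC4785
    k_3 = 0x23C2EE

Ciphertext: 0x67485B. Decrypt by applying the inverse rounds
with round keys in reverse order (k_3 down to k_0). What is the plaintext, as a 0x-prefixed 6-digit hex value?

s_0 = ciphertext = 0x67485B
s_1 = InvRound(s_0, k_3) = 0x2D7674
s_2 = InvRound(s_1, k_2) = 0x01A2D7
s_3 = InvRound(s_2, k_1) = 0x15101A
s_4 = InvRound(s_3, k_0) = 0x4F1151

0x4F1151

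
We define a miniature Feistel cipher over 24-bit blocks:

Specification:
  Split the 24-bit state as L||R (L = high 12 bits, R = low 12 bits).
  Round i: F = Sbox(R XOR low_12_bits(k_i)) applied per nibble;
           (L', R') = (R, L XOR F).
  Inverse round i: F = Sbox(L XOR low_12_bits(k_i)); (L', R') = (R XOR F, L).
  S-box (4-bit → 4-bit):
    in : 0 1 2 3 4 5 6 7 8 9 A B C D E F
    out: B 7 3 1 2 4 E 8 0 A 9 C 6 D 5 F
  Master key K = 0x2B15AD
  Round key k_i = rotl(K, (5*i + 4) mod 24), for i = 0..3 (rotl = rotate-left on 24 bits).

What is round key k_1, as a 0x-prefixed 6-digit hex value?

0x2B5A56

K = 0x2B15AD
k_0 = rotl(K, (5*0+4) mod 24) = rotl(K, 4) = 0xB15AD2
k_1 = rotl(K, (5*1+4) mod 24) = rotl(K, 9) = 0x2B5A56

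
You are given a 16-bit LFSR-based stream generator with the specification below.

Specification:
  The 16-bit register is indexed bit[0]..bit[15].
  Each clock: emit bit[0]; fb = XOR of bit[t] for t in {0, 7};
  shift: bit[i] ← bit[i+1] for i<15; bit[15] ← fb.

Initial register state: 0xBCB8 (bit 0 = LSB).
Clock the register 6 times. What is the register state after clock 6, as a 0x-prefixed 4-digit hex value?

reg_0 = 0xBCB8
clock 1: out=0, reg = 0xDE5C
clock 2: out=0, reg = 0x6F2E
clock 3: out=0, reg = 0x3797
clock 4: out=1, reg = 0x1BCB
clock 5: out=1, reg = 0x0DE5
clock 6: out=1, reg = 0x06F2

0x06F2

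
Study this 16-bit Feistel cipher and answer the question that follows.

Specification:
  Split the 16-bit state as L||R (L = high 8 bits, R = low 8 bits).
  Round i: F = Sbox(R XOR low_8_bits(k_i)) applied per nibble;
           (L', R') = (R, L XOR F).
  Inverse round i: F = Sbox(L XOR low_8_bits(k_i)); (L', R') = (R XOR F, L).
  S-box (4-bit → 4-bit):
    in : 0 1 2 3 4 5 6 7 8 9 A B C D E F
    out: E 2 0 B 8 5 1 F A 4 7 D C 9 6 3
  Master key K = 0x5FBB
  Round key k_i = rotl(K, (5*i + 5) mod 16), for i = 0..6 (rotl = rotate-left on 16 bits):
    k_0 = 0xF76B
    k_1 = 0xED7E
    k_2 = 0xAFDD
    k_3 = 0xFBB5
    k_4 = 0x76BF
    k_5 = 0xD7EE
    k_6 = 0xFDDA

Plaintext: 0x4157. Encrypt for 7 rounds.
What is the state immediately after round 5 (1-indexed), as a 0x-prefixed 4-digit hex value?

0x7B37

s_0 = plaintext = 0x4157
s_1 = Round(s_0, k_0) = 0x57FD
s_2 = Round(s_1, k_1) = 0xFDFC
s_3 = Round(s_2, k_2) = 0xFCFF
s_4 = Round(s_3, k_3) = 0xFF7B
s_5 = Round(s_4, k_4) = 0x7B37
s_6 = Round(s_5, k_5) = 0x37EF
s_7 = Round(s_6, k_6) = 0xEF82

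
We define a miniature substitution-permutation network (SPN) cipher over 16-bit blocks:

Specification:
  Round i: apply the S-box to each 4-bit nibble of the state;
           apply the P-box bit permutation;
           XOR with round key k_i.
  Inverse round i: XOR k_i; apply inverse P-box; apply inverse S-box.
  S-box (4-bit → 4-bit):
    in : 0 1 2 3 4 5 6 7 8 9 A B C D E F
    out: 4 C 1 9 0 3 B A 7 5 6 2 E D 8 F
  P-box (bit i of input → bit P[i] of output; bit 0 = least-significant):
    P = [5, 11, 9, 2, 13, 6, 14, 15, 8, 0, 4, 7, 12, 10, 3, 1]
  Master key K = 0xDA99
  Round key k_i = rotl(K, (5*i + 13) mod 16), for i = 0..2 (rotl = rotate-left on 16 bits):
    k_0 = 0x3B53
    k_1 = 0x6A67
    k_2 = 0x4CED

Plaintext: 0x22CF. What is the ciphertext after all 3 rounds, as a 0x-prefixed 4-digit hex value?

s_0 = plaintext = 0x22CF
s_1 = Round(s_0, k_0) = 0xE037
s_2 = Round(s_1, k_1) = 0xC271
s_3 = Round(s_2, k_2) = 0xCBA3

0xCBA3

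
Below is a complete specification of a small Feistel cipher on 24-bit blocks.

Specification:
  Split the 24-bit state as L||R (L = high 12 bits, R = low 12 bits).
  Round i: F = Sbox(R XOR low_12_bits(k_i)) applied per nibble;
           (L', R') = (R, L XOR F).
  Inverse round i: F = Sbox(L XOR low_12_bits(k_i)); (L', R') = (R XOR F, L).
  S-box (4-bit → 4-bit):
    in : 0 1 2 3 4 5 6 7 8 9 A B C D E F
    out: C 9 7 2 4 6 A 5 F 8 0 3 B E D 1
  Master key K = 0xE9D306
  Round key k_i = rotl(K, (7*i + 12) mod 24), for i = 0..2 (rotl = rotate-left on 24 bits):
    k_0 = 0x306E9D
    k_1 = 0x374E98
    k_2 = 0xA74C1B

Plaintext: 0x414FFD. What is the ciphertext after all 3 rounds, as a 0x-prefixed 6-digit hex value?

0xD81438

s_0 = plaintext = 0x414FFD
s_1 = Round(s_0, k_0) = 0xFFDDB8
s_2 = Round(s_1, k_1) = 0xDB8D81
s_3 = Round(s_2, k_2) = 0xD81438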